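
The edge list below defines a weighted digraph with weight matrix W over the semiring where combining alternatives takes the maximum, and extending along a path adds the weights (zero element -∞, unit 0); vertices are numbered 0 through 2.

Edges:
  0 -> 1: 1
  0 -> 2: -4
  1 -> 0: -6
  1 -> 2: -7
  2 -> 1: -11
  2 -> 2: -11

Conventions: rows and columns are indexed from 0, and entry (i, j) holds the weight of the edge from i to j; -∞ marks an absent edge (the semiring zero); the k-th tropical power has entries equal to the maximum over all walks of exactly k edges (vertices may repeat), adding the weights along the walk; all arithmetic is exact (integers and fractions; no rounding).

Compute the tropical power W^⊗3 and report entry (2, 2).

W^⊗2:
  [-5, -15, -6]
  [-∞, -5, -10]
  [-17, -22, -18]
W^⊗3:
  [-21, -4, -9]
  [-11, -21, -12]
  [-28, -16, -21]
Key observation: the optimum is the walk 2->1->0->2, with weight (-11) + (-6) + (-4) = -21.
Optimal value attained by: walk 2->1->0->2.
Answer: (W^⊗3)[2][2] = -21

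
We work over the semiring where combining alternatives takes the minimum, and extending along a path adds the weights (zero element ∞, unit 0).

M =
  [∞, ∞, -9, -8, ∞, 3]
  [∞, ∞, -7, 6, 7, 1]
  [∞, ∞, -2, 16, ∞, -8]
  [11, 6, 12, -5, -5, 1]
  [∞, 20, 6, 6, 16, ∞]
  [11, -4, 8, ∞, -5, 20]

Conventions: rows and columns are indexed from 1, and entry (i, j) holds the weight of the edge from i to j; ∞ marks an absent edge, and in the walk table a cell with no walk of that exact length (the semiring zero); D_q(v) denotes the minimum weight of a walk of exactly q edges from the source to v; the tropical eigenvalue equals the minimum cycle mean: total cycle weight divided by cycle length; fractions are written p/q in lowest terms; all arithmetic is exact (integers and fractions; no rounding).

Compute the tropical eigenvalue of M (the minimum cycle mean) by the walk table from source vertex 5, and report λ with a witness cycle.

q=0: [∞, ∞, ∞, ∞, 0, ∞]
q=1: [∞, 20, 6, 6, 16, ∞]
q=2: [17, 12, 4, 1, 1, -2]
q=3: [9, -6, 2, -4, -7, -4]
q=4: [7, -8, -13, -9, -9, -6]
q=5: [2, -10, -15, -14, -14, -21]
q=6: [-10, -25, -17, -19, -26, -23]
Optimal cycle mean attained by: cycle 2->3->6->2, total (-7) + (-8) + (-4), length 3.
Answer: λ = -19/3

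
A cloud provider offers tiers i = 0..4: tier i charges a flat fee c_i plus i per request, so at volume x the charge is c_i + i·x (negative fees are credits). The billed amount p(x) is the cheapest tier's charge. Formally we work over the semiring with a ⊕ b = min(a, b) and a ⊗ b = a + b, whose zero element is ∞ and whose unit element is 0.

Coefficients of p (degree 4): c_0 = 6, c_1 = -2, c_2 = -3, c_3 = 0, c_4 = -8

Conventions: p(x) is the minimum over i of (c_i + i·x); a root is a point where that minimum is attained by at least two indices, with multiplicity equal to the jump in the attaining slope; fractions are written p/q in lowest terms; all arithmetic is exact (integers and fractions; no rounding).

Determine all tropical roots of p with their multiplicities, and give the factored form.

hull edge (i=0, c=6) to (i=1, c=-2): slope -8, span 1
hull edge (i=1, c=-2) to (i=4, c=-8): slope -2, span 3
Factored form: p(x) = -8 ⊗ (x ⊕ 2) ⊗ (x ⊕ 2) ⊗ (x ⊕ 2) ⊗ (x ⊕ 8)
Answer: roots = 2 (mult 3), 8 (mult 1)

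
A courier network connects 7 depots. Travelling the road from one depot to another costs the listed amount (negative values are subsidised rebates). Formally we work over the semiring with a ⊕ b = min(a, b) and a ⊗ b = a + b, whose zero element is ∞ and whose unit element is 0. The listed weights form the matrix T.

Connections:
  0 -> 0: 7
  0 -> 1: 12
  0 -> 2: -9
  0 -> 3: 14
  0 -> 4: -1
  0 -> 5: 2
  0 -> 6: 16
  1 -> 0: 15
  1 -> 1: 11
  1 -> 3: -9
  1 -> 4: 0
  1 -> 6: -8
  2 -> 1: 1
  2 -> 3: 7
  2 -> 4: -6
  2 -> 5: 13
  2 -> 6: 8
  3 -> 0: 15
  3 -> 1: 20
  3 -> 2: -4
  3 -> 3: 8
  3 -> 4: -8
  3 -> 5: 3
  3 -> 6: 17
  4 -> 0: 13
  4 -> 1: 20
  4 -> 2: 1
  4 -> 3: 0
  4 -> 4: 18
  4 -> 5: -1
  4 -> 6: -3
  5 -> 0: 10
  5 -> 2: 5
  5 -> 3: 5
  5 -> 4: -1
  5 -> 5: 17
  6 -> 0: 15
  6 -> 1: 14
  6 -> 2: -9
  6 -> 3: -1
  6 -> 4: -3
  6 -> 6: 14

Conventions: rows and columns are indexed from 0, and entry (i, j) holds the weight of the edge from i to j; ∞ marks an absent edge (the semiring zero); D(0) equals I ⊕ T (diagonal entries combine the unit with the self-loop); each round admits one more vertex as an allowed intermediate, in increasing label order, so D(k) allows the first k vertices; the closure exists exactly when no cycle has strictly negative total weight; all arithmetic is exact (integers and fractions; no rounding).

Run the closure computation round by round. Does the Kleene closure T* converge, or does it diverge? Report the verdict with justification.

D(0):
  [0, 12, -9, 14, -1, 2, 16]
  [15, 0, ∞, -9, 0, ∞, -8]
  [∞, 1, 0, 7, -6, 13, 8]
  [15, 20, -4, 0, -8, 3, 17]
  [13, 20, 1, 0, 0, -1, -3]
  [10, ∞, 5, 5, -1, 0, ∞]
  [15, 14, -9, -1, -3, ∞, 0]
D(1):
  [0, 12, -9, 14, -1, 2, 16]
  [15, 0, 6, -9, 0, 17, -8]
  [∞, 1, 0, 7, -6, 13, 8]
  [15, 20, -4, 0, -8, 3, 17]
  [13, 20, 1, 0, 0, -1, -3]
  [10, 22, 1, 5, -1, 0, 26]
  [15, 14, -9, -1, -3, 17, 0]
D(2):
  [0, 12, -9, 3, -1, 2, 4]
  [15, 0, 6, -9, 0, 17, -8]
  [16, 1, 0, -8, -6, 13, -7]
  [15, 20, -4, 0, -8, 3, 12]
  [13, 20, 1, 0, 0, -1, -3]
  [10, 22, 1, 5, -1, 0, 14]
  [15, 14, -9, -1, -3, 17, 0]
Detection: at round 3, diagonal entry (3, 3) turns strictly negative.
Key observation: the cycle 3->0->2->1->3 has total weight 15 + (-9) + 1 + (-9), which is strictly negative.
Answer: DIVERGES — negative cycle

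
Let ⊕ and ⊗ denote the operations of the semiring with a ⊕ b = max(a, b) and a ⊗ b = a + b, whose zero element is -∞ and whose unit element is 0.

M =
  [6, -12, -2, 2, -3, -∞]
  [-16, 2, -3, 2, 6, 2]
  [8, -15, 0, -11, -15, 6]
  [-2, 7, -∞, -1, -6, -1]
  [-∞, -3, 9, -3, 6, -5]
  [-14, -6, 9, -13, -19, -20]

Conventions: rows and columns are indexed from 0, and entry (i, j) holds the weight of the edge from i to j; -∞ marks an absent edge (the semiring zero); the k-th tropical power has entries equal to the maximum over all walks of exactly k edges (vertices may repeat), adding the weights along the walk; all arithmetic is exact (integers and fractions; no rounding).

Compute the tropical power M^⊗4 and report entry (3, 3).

M^⊗2:
  [12, 9, 6, 8, 3, 4]
  [5, 9, 15, 4, 12, 4]
  [14, 0, 15, 10, 5, 6]
  [4, 9, 8, 9, 13, 9]
  [17, 4, 15, 3, 12, 15]
  [17, -4, 9, -2, 0, 15]
M^⊗3:
  [18, 15, 13, 14, 15, 12]
  [23, 11, 21, 11, 18, 21]
  [23, 17, 15, 16, 11, 21]
  [16, 16, 22, 11, 19, 14]
  [23, 10, 24, 19, 18, 21]
  [23, 9, 24, 19, 14, 15]
M^⊗4:
  [24, 21, 24, 20, 21, 19]
  [29, 18, 30, 25, 24, 27]
  [29, 23, 30, 25, 23, 21]
  [30, 18, 28, 18, 25, 28]
  [32, 26, 30, 25, 24, 30]
  [32, 26, 24, 25, 20, 30]
Key observation: the optimum is the walk 3->1->3->1->3, with weight 7 + 2 + 7 + 2 = 18.
Optimal value attained by: walk 3->1->3->1->3.
Answer: (M^⊗4)[3][3] = 18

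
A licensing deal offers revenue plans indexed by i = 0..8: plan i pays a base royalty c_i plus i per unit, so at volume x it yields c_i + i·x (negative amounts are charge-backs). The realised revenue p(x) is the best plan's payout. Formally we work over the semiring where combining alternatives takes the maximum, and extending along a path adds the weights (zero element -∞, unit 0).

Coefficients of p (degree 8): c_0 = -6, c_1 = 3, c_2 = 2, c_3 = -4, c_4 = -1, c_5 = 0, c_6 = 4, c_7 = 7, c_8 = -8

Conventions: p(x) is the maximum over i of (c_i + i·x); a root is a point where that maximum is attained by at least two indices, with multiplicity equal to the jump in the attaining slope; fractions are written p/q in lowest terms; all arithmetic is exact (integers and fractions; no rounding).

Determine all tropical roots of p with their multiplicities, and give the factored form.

hull edge (i=0, c=-6) to (i=1, c=3): slope 9, span 1
hull edge (i=1, c=3) to (i=7, c=7): slope 2/3, span 6
hull edge (i=7, c=7) to (i=8, c=-8): slope -15, span 1
Factored form: p(x) = -8 ⊗ (x ⊕ (-9)) ⊗ (x ⊕ (-2/3)) ⊗ (x ⊕ (-2/3)) ⊗ (x ⊕ (-2/3)) ⊗ (x ⊕ (-2/3)) ⊗ (x ⊕ (-2/3)) ⊗ (x ⊕ (-2/3)) ⊗ (x ⊕ 15)
Answer: roots = -9 (mult 1), -2/3 (mult 6), 15 (mult 1)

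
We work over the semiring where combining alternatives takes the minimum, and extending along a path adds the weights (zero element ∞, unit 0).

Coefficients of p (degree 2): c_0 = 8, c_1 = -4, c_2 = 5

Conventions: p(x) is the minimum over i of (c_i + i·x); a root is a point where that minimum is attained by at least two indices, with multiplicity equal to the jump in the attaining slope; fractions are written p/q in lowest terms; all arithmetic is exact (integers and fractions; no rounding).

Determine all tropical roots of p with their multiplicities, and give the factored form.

hull edge (i=0, c=8) to (i=1, c=-4): slope -12, span 1
hull edge (i=1, c=-4) to (i=2, c=5): slope 9, span 1
Factored form: p(x) = 5 ⊗ (x ⊕ (-9)) ⊗ (x ⊕ 12)
Answer: roots = -9 (mult 1), 12 (mult 1)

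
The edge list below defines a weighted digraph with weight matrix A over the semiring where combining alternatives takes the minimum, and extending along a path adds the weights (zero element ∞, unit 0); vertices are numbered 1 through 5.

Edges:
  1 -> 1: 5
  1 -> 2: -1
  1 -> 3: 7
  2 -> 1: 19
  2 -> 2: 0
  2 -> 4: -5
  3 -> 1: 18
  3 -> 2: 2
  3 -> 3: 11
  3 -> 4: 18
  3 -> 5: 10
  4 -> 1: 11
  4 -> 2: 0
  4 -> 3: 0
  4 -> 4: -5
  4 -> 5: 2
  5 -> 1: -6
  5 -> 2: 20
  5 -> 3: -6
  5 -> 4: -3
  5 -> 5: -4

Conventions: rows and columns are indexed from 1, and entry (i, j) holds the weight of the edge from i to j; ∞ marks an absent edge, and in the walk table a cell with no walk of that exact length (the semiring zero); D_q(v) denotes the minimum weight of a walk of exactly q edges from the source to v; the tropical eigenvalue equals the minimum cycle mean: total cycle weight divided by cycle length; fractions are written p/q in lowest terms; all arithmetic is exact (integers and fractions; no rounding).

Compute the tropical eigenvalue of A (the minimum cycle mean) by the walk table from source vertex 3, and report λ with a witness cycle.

q=0: [∞, ∞, 0, ∞, ∞]
q=1: [18, 2, 11, 18, 10]
q=2: [4, 2, 4, -3, 6]
q=3: [0, -3, -3, -8, -1]
q=4: [-7, -8, -8, -13, -6]
q=5: [-12, -13, -13, -18, -11]
Optimal cycle mean attained by: cycle 4->4, total (-5), length 1.
Answer: λ = -5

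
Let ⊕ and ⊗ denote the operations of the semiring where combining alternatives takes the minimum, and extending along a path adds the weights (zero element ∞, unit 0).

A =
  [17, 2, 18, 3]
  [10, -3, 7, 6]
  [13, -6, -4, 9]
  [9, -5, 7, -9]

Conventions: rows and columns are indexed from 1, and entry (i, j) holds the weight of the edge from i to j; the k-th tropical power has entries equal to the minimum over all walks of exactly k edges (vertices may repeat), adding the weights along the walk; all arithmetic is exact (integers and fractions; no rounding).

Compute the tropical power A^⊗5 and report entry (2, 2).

A^⊗2:
  [12, -2, 9, -6]
  [7, -6, 3, -3]
  [4, -10, -8, 0]
  [0, -14, -2, -18]
A^⊗3:
  [3, -11, 1, -15]
  [4, -9, -1, -12]
  [0, -14, -12, -9]
  [-9, -23, -11, -27]
A^⊗4:
  [-6, -20, -8, -24]
  [-3, -17, -5, -21]
  [-4, -18, -16, -18]
  [-18, -32, -20, -36]
A^⊗5:
  [-15, -29, -17, -33]
  [-12, -26, -14, -30]
  [-9, -23, -20, -27]
  [-27, -41, -29, -45]
Key observation: the optimum is the walk 2->4->4->4->4->2, with weight 6 + (-9) + (-9) + (-9) + (-5) = -26.
Optimal value attained by: walk 2->4->4->4->4->2.
Answer: (A^⊗5)[2][2] = -26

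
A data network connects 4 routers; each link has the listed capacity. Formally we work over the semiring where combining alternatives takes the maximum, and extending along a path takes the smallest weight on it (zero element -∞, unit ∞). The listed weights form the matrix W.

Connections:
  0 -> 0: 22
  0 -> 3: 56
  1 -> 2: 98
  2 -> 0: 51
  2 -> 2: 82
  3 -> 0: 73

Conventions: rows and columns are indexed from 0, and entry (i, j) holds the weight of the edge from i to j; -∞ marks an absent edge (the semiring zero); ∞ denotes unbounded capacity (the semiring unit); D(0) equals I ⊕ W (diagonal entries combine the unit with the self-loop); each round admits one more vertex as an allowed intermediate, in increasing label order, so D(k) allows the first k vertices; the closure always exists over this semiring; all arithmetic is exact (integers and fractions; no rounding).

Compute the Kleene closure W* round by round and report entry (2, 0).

D(0):
  [∞, -∞, -∞, 56]
  [-∞, ∞, 98, -∞]
  [51, -∞, ∞, -∞]
  [73, -∞, -∞, ∞]
D(1):
  [∞, -∞, -∞, 56]
  [-∞, ∞, 98, -∞]
  [51, -∞, ∞, 51]
  [73, -∞, -∞, ∞]
D(2):
  [∞, -∞, -∞, 56]
  [-∞, ∞, 98, -∞]
  [51, -∞, ∞, 51]
  [73, -∞, -∞, ∞]
D(3):
  [∞, -∞, -∞, 56]
  [51, ∞, 98, 51]
  [51, -∞, ∞, 51]
  [73, -∞, -∞, ∞]
D(4):
  [∞, -∞, -∞, 56]
  [51, ∞, 98, 51]
  [51, -∞, ∞, 51]
  [73, -∞, -∞, ∞]
Answer: W*[2][0] = 51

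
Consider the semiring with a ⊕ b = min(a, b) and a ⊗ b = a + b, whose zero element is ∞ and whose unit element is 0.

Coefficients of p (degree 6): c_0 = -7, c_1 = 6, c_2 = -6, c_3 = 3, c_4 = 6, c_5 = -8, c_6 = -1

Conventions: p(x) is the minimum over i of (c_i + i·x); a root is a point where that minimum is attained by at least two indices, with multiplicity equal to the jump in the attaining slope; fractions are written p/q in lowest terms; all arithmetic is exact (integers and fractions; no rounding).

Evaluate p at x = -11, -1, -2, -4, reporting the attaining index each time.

p(-11) = min(-7+0·(-11)=-7, 6+1·(-11)=-5, -6+2·(-11)=-28, 3+3·(-11)=-30, 6+4·(-11)=-38, -8+5·(-11)=-63, -1+6·(-11)=-67) = -67 (attained by i=6)
p(-1) = min(-7+0·(-1)=-7, 6+1·(-1)=5, -6+2·(-1)=-8, 3+3·(-1)=0, 6+4·(-1)=2, -8+5·(-1)=-13, -1+6·(-1)=-7) = -13 (attained by i=5)
p(-2) = min(-7+0·(-2)=-7, 6+1·(-2)=4, -6+2·(-2)=-10, 3+3·(-2)=-3, 6+4·(-2)=-2, -8+5·(-2)=-18, -1+6·(-2)=-13) = -18 (attained by i=5)
p(-4) = min(-7+0·(-4)=-7, 6+1·(-4)=2, -6+2·(-4)=-14, 3+3·(-4)=-9, 6+4·(-4)=-10, -8+5·(-4)=-28, -1+6·(-4)=-25) = -28 (attained by i=5)
Answer: p(-11) = -67; p(-1) = -13; p(-2) = -18; p(-4) = -28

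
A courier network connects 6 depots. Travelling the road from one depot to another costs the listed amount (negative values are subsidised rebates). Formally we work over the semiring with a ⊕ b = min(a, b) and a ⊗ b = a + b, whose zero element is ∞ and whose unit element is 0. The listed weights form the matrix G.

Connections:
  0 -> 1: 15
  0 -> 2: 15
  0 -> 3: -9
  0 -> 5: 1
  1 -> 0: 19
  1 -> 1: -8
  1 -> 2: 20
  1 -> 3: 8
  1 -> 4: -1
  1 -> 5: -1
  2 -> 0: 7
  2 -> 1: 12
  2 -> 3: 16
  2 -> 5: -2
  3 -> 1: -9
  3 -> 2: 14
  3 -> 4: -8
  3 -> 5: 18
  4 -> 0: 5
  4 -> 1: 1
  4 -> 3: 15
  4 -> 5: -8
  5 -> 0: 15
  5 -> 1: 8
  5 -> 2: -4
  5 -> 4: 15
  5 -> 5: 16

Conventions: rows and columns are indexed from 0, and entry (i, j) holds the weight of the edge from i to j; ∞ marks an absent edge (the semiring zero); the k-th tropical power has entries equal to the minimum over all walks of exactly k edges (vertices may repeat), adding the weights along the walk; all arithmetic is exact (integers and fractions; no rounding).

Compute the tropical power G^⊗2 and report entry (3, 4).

G^⊗2:
  [16, -18, -3, 23, -17, 9]
  [4, -16, -5, 0, -9, -9]
  [13, 4, -6, -2, 8, 8]
  [-3, -17, 11, -1, -10, -16]
  [7, -7, -12, -4, 0, 0]
  [3, 0, 12, 6, 7, -6]
Key observation: the optimum is the walk 3->1->4, with weight (-9) + (-1) = -10.
Optimal value attained by: walk 3->1->4.
Answer: (G^⊗2)[3][4] = -10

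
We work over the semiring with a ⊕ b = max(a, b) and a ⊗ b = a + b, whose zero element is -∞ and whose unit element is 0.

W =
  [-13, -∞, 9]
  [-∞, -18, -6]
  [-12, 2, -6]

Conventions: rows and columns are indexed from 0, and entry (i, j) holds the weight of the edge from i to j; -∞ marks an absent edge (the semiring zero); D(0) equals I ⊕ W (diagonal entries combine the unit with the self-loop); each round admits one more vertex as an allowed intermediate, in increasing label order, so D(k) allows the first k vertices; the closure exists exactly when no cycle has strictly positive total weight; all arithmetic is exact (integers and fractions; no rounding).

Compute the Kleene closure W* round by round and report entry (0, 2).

D(0):
  [0, -∞, 9]
  [-∞, 0, -6]
  [-12, 2, 0]
D(1):
  [0, -∞, 9]
  [-∞, 0, -6]
  [-12, 2, 0]
D(2):
  [0, -∞, 9]
  [-∞, 0, -6]
  [-12, 2, 0]
D(3):
  [0, 11, 9]
  [-18, 0, -6]
  [-12, 2, 0]
Answer: W*[0][2] = 9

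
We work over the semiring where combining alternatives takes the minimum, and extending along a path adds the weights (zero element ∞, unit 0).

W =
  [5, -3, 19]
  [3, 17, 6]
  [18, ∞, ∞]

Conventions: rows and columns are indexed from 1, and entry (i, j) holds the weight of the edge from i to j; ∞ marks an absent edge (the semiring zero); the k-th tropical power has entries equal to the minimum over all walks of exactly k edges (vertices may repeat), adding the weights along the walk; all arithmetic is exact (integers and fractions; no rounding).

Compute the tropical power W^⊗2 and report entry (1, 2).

W^⊗2:
  [0, 2, 3]
  [8, 0, 22]
  [23, 15, 37]
Key observation: the optimum is the walk 1->1->2, with weight 5 + (-3) = 2.
Optimal value attained by: walk 1->1->2.
Answer: (W^⊗2)[1][2] = 2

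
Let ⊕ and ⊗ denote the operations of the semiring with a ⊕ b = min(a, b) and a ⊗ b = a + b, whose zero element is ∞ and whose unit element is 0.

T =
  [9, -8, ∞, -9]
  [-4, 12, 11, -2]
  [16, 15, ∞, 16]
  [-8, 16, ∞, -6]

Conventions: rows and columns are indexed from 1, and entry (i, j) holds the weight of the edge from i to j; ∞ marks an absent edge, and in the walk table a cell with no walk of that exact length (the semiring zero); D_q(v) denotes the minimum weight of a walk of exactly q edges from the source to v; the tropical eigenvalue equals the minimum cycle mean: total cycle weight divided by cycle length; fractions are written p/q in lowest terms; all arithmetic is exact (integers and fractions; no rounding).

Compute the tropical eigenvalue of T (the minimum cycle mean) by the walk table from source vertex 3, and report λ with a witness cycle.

q=0: [∞, ∞, 0, ∞]
q=1: [16, 15, ∞, 16]
q=2: [8, 8, 26, 7]
q=3: [-1, 0, 19, -1]
q=4: [-9, -9, 11, -10]
Optimal cycle mean attained by: cycle 1->4->1, total (-9) + (-8), length 2.
Answer: λ = -17/2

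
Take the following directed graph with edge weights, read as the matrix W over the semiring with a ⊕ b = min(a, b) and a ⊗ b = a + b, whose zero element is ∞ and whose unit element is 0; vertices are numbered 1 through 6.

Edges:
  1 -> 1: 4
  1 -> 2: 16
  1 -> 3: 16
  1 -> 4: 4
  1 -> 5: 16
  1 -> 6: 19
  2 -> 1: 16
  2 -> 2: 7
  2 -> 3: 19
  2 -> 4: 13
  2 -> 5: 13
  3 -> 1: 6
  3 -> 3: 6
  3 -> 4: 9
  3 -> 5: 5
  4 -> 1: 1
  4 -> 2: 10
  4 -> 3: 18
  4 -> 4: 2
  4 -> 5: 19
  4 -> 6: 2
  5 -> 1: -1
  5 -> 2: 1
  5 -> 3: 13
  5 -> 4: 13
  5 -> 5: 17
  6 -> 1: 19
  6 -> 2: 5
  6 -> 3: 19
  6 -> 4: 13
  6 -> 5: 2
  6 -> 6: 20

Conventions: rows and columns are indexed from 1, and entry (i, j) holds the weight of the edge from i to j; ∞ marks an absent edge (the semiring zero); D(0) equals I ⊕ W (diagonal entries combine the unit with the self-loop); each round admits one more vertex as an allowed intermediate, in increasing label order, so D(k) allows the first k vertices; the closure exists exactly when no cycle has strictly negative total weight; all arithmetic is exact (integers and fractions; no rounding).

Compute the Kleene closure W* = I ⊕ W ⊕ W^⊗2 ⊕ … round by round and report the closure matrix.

D(0):
  [0, 16, 16, 4, 16, 19]
  [16, 0, 19, 13, 13, ∞]
  [6, ∞, 0, 9, 5, ∞]
  [1, 10, 18, 0, 19, 2]
  [-1, 1, 13, 13, 0, ∞]
  [19, 5, 19, 13, 2, 0]
D(1):
  [0, 16, 16, 4, 16, 19]
  [16, 0, 19, 13, 13, 35]
  [6, 22, 0, 9, 5, 25]
  [1, 10, 17, 0, 17, 2]
  [-1, 1, 13, 3, 0, 18]
  [19, 5, 19, 13, 2, 0]
D(2):
  [0, 16, 16, 4, 16, 19]
  [16, 0, 19, 13, 13, 35]
  [6, 22, 0, 9, 5, 25]
  [1, 10, 17, 0, 17, 2]
  [-1, 1, 13, 3, 0, 18]
  [19, 5, 19, 13, 2, 0]
D(3):
  [0, 16, 16, 4, 16, 19]
  [16, 0, 19, 13, 13, 35]
  [6, 22, 0, 9, 5, 25]
  [1, 10, 17, 0, 17, 2]
  [-1, 1, 13, 3, 0, 18]
  [19, 5, 19, 13, 2, 0]
D(4):
  [0, 14, 16, 4, 16, 6]
  [14, 0, 19, 13, 13, 15]
  [6, 19, 0, 9, 5, 11]
  [1, 10, 17, 0, 17, 2]
  [-1, 1, 13, 3, 0, 5]
  [14, 5, 19, 13, 2, 0]
D(5):
  [0, 14, 16, 4, 16, 6]
  [12, 0, 19, 13, 13, 15]
  [4, 6, 0, 8, 5, 10]
  [1, 10, 17, 0, 17, 2]
  [-1, 1, 13, 3, 0, 5]
  [1, 3, 15, 5, 2, 0]
D(6):
  [0, 9, 16, 4, 8, 6]
  [12, 0, 19, 13, 13, 15]
  [4, 6, 0, 8, 5, 10]
  [1, 5, 17, 0, 4, 2]
  [-1, 1, 13, 3, 0, 5]
  [1, 3, 15, 5, 2, 0]
Answer: W* = [[0, 9, 16, 4, 8, 6], [12, 0, 19, 13, 13, 15], [4, 6, 0, 8, 5, 10], [1, 5, 17, 0, 4, 2], [-1, 1, 13, 3, 0, 5], [1, 3, 15, 5, 2, 0]]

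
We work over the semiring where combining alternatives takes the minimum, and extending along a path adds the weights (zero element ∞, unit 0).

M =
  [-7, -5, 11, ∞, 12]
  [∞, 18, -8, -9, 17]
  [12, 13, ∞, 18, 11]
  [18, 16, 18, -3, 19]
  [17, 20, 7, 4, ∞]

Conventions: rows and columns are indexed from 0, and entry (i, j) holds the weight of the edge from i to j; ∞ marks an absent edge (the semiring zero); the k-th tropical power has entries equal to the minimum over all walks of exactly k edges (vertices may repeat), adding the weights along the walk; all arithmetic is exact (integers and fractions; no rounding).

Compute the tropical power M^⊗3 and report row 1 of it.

M^⊗2:
  [-14, -12, -13, -14, 5]
  [4, 5, 9, -12, 3]
  [5, 7, 5, 4, 24]
  [11, 13, 8, -6, 16]
  [10, 12, 12, 1, 18]
M^⊗3:
  [-21, -19, -20, -21, -2]
  [-3, -1, -3, -15, 7]
  [-2, 0, -1, -2, 16]
  [4, 6, 5, -9, 13]
  [3, 5, 4, -2, 20]
Answer: row 1 of M^⊗3 = [-3, -1, -3, -15, 7]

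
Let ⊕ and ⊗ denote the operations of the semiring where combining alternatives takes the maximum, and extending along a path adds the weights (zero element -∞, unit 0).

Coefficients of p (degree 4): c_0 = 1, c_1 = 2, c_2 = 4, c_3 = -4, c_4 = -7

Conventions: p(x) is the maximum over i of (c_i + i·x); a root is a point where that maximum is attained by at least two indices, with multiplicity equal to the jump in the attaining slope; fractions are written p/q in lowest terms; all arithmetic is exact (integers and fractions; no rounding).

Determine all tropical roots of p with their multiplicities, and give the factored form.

hull edge (i=0, c=1) to (i=2, c=4): slope 3/2, span 2
hull edge (i=2, c=4) to (i=4, c=-7): slope -11/2, span 2
Factored form: p(x) = -7 ⊗ (x ⊕ (-3/2)) ⊗ (x ⊕ (-3/2)) ⊗ (x ⊕ 11/2) ⊗ (x ⊕ 11/2)
Answer: roots = -3/2 (mult 2), 11/2 (mult 2)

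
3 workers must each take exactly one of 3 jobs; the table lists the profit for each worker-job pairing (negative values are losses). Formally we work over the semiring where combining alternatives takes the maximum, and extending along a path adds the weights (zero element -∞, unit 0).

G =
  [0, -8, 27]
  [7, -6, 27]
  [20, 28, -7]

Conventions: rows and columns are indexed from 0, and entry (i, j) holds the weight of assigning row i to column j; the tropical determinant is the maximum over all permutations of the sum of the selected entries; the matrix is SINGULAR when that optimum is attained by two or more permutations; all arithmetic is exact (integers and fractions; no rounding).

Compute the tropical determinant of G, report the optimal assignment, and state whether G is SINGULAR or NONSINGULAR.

σ = (0, 1, 2): 0 + (-6) + (-7) = -13
σ = (0, 2, 1): 0 + 27 + 28 = 55
σ = (1, 0, 2): (-8) + 7 + (-7) = -8
σ = (1, 2, 0): (-8) + 27 + 20 = 39
σ = (2, 0, 1): 27 + 7 + 28 = 62
σ = (2, 1, 0): 27 + (-6) + 20 = 41
Optimal value attained by: σ = (2, 0, 1).
Answer: det⊕(G) = 62; verdict: NONSINGULAR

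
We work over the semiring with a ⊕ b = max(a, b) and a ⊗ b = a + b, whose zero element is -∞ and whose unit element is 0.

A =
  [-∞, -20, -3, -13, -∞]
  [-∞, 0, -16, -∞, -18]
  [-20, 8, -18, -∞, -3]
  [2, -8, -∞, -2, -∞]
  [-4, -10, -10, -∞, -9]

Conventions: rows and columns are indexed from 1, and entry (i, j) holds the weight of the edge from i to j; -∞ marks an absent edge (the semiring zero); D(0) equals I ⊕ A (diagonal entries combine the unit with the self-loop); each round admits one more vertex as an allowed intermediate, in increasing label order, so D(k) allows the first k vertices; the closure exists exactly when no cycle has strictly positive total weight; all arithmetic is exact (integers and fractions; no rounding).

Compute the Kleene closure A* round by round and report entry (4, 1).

D(0):
  [0, -20, -3, -13, -∞]
  [-∞, 0, -16, -∞, -18]
  [-20, 8, 0, -∞, -3]
  [2, -8, -∞, 0, -∞]
  [-4, -10, -10, -∞, 0]
D(1):
  [0, -20, -3, -13, -∞]
  [-∞, 0, -16, -∞, -18]
  [-20, 8, 0, -33, -3]
  [2, -8, -1, 0, -∞]
  [-4, -10, -7, -17, 0]
D(2):
  [0, -20, -3, -13, -38]
  [-∞, 0, -16, -∞, -18]
  [-20, 8, 0, -33, -3]
  [2, -8, -1, 0, -26]
  [-4, -10, -7, -17, 0]
D(3):
  [0, 5, -3, -13, -6]
  [-36, 0, -16, -49, -18]
  [-20, 8, 0, -33, -3]
  [2, 7, -1, 0, -4]
  [-4, 1, -7, -17, 0]
D(4):
  [0, 5, -3, -13, -6]
  [-36, 0, -16, -49, -18]
  [-20, 8, 0, -33, -3]
  [2, 7, -1, 0, -4]
  [-4, 1, -7, -17, 0]
D(5):
  [0, 5, -3, -13, -6]
  [-22, 0, -16, -35, -18]
  [-7, 8, 0, -20, -3]
  [2, 7, -1, 0, -4]
  [-4, 1, -7, -17, 0]
Answer: A*[4][1] = 2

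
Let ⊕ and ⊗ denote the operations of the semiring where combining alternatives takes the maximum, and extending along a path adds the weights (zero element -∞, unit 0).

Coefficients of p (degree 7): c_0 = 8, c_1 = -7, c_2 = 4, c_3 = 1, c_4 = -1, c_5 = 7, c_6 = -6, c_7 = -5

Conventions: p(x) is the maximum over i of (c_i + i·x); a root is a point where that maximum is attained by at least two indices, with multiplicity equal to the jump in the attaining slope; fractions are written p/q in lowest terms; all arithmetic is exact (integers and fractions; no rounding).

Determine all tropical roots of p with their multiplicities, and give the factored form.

hull edge (i=0, c=8) to (i=5, c=7): slope -1/5, span 5
hull edge (i=5, c=7) to (i=7, c=-5): slope -6, span 2
Factored form: p(x) = -5 ⊗ (x ⊕ 1/5) ⊗ (x ⊕ 1/5) ⊗ (x ⊕ 1/5) ⊗ (x ⊕ 1/5) ⊗ (x ⊕ 1/5) ⊗ (x ⊕ 6) ⊗ (x ⊕ 6)
Answer: roots = 1/5 (mult 5), 6 (mult 2)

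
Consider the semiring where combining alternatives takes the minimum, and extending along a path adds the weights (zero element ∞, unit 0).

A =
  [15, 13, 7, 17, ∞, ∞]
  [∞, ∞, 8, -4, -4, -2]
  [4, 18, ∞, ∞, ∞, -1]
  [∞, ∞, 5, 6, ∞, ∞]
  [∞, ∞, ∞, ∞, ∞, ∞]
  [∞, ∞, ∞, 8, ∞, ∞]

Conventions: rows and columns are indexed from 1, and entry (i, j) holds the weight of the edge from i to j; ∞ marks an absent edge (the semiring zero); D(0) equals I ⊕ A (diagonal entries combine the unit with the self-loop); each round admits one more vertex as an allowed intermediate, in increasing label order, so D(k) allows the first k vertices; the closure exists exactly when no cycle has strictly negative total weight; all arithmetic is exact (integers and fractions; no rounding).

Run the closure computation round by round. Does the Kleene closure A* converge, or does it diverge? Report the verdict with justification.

D(0):
  [0, 13, 7, 17, ∞, ∞]
  [∞, 0, 8, -4, -4, -2]
  [4, 18, 0, ∞, ∞, -1]
  [∞, ∞, 5, 0, ∞, ∞]
  [∞, ∞, ∞, ∞, 0, ∞]
  [∞, ∞, ∞, 8, ∞, 0]
D(1):
  [0, 13, 7, 17, ∞, ∞]
  [∞, 0, 8, -4, -4, -2]
  [4, 17, 0, 21, ∞, -1]
  [∞, ∞, 5, 0, ∞, ∞]
  [∞, ∞, ∞, ∞, 0, ∞]
  [∞, ∞, ∞, 8, ∞, 0]
D(2):
  [0, 13, 7, 9, 9, 11]
  [∞, 0, 8, -4, -4, -2]
  [4, 17, 0, 13, 13, -1]
  [∞, ∞, 5, 0, ∞, ∞]
  [∞, ∞, ∞, ∞, 0, ∞]
  [∞, ∞, ∞, 8, ∞, 0]
D(3):
  [0, 13, 7, 9, 9, 6]
  [12, 0, 8, -4, -4, -2]
  [4, 17, 0, 13, 13, -1]
  [9, 22, 5, 0, 18, 4]
  [∞, ∞, ∞, ∞, 0, ∞]
  [∞, ∞, ∞, 8, ∞, 0]
D(4):
  [0, 13, 7, 9, 9, 6]
  [5, 0, 1, -4, -4, -2]
  [4, 17, 0, 13, 13, -1]
  [9, 22, 5, 0, 18, 4]
  [∞, ∞, ∞, ∞, 0, ∞]
  [17, 30, 13, 8, 26, 0]
D(5):
  [0, 13, 7, 9, 9, 6]
  [5, 0, 1, -4, -4, -2]
  [4, 17, 0, 13, 13, -1]
  [9, 22, 5, 0, 18, 4]
  [∞, ∞, ∞, ∞, 0, ∞]
  [17, 30, 13, 8, 26, 0]
D(6):
  [0, 13, 7, 9, 9, 6]
  [5, 0, 1, -4, -4, -2]
  [4, 17, 0, 7, 13, -1]
  [9, 22, 5, 0, 18, 4]
  [∞, ∞, ∞, ∞, 0, ∞]
  [17, 30, 13, 8, 26, 0]
Key observation: every diagonal entry stays at the unit through all rounds, so no improving cycle exists.
Answer: CONVERGES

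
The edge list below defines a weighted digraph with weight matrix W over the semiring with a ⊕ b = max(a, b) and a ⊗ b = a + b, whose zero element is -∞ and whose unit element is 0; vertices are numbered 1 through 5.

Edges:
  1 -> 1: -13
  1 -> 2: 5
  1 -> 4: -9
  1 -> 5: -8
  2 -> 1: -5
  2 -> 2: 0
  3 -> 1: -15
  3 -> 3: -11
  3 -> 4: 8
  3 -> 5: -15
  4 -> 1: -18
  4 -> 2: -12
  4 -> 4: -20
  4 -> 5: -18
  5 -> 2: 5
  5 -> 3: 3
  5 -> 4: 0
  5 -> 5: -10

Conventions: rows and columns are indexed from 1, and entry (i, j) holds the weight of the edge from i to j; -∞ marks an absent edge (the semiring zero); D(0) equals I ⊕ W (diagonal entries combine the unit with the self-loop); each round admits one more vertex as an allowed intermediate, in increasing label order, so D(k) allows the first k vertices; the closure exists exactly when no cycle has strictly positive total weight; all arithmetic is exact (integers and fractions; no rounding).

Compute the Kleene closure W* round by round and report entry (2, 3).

D(0):
  [0, 5, -∞, -9, -8]
  [-5, 0, -∞, -∞, -∞]
  [-15, -∞, 0, 8, -15]
  [-18, -12, -∞, 0, -18]
  [-∞, 5, 3, 0, 0]
D(1):
  [0, 5, -∞, -9, -8]
  [-5, 0, -∞, -14, -13]
  [-15, -10, 0, 8, -15]
  [-18, -12, -∞, 0, -18]
  [-∞, 5, 3, 0, 0]
D(2):
  [0, 5, -∞, -9, -8]
  [-5, 0, -∞, -14, -13]
  [-15, -10, 0, 8, -15]
  [-17, -12, -∞, 0, -18]
  [0, 5, 3, 0, 0]
D(3):
  [0, 5, -∞, -9, -8]
  [-5, 0, -∞, -14, -13]
  [-15, -10, 0, 8, -15]
  [-17, -12, -∞, 0, -18]
  [0, 5, 3, 11, 0]
D(4):
  [0, 5, -∞, -9, -8]
  [-5, 0, -∞, -14, -13]
  [-9, -4, 0, 8, -10]
  [-17, -12, -∞, 0, -18]
  [0, 5, 3, 11, 0]
D(5):
  [0, 5, -5, 3, -8]
  [-5, 0, -10, -2, -13]
  [-9, -4, 0, 8, -10]
  [-17, -12, -15, 0, -18]
  [0, 5, 3, 11, 0]
Answer: W*[2][3] = -10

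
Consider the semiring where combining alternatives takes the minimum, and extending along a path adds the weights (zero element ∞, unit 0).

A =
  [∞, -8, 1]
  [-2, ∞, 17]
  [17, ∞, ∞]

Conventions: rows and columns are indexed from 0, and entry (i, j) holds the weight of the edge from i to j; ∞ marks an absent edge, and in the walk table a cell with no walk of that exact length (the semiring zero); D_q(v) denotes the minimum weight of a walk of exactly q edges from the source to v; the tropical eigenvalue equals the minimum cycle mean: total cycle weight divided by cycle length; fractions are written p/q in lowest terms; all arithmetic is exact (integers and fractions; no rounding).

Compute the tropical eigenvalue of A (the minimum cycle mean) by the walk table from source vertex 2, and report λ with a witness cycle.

q=0: [∞, ∞, 0]
q=1: [17, ∞, ∞]
q=2: [∞, 9, 18]
q=3: [7, ∞, 26]
Optimal cycle mean attained by: cycle 0->1->0, total (-8) + (-2), length 2.
Answer: λ = -5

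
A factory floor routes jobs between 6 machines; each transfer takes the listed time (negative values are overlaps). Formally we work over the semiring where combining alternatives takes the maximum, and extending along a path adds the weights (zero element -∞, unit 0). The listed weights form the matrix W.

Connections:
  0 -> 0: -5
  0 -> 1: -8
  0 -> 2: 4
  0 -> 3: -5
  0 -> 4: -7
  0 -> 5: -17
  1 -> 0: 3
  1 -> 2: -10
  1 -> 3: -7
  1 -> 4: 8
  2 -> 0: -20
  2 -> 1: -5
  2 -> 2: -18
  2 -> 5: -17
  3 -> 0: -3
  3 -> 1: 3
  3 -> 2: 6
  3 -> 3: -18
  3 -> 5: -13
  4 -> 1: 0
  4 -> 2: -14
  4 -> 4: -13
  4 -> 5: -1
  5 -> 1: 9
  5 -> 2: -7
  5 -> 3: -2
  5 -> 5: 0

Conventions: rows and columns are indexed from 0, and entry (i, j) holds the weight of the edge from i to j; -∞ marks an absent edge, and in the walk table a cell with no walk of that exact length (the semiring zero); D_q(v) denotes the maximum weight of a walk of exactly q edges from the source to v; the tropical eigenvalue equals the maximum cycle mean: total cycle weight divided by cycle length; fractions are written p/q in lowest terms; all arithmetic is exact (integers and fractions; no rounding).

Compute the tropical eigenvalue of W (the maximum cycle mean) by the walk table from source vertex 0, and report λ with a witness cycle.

q=0: [0, -∞, -∞, -∞, -∞, -∞]
q=1: [-5, -8, 4, -5, -7, -17]
q=2: [-5, -1, 1, -10, 0, -8]
q=3: [2, 1, -1, -8, 7, -1]
q=4: [4, 8, 6, -3, 9, 6]
q=5: [11, 15, 8, 4, 16, 8]
q=6: [18, 17, 15, 8, 23, 15]
Optimal cycle mean attained by: cycle 1->4->5->1, total 8 + (-1) + 9, length 3.
Answer: λ = 16/3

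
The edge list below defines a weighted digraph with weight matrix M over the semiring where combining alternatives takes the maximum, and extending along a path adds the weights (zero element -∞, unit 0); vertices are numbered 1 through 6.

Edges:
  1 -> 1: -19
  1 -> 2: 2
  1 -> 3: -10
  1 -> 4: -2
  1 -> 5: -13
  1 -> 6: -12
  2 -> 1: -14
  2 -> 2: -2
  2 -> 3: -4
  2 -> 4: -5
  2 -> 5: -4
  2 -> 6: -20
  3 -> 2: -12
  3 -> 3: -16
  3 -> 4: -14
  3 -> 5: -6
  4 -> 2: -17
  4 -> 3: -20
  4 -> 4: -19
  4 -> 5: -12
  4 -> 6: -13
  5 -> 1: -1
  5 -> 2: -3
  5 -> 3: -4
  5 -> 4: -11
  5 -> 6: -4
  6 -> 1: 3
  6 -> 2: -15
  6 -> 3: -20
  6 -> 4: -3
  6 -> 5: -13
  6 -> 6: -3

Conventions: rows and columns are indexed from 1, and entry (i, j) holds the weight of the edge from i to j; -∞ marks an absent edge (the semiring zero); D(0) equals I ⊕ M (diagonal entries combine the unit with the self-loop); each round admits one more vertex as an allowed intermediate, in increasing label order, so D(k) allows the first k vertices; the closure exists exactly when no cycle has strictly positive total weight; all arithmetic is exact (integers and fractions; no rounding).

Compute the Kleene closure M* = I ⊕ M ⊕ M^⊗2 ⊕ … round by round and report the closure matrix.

D(0):
  [0, 2, -10, -2, -13, -12]
  [-14, 0, -4, -5, -4, -20]
  [-∞, -12, 0, -14, -6, -∞]
  [-∞, -17, -20, 0, -12, -13]
  [-1, -3, -4, -11, 0, -4]
  [3, -15, -20, -3, -13, 0]
D(1):
  [0, 2, -10, -2, -13, -12]
  [-14, 0, -4, -5, -4, -20]
  [-∞, -12, 0, -14, -6, -∞]
  [-∞, -17, -20, 0, -12, -13]
  [-1, 1, -4, -3, 0, -4]
  [3, 5, -7, 1, -10, 0]
D(2):
  [0, 2, -2, -2, -2, -12]
  [-14, 0, -4, -5, -4, -20]
  [-26, -12, 0, -14, -6, -32]
  [-31, -17, -20, 0, -12, -13]
  [-1, 1, -3, -3, 0, -4]
  [3, 5, 1, 1, 1, 0]
D(3):
  [0, 2, -2, -2, -2, -12]
  [-14, 0, -4, -5, -4, -20]
  [-26, -12, 0, -14, -6, -32]
  [-31, -17, -20, 0, -12, -13]
  [-1, 1, -3, -3, 0, -4]
  [3, 5, 1, 1, 1, 0]
D(4):
  [0, 2, -2, -2, -2, -12]
  [-14, 0, -4, -5, -4, -18]
  [-26, -12, 0, -14, -6, -27]
  [-31, -17, -20, 0, -12, -13]
  [-1, 1, -3, -3, 0, -4]
  [3, 5, 1, 1, 1, 0]
D(5):
  [0, 2, -2, -2, -2, -6]
  [-5, 0, -4, -5, -4, -8]
  [-7, -5, 0, -9, -6, -10]
  [-13, -11, -15, 0, -12, -13]
  [-1, 1, -3, -3, 0, -4]
  [3, 5, 1, 1, 1, 0]
D(6):
  [0, 2, -2, -2, -2, -6]
  [-5, 0, -4, -5, -4, -8]
  [-7, -5, 0, -9, -6, -10]
  [-10, -8, -12, 0, -12, -13]
  [-1, 1, -3, -3, 0, -4]
  [3, 5, 1, 1, 1, 0]
Answer: M* = [[0, 2, -2, -2, -2, -6], [-5, 0, -4, -5, -4, -8], [-7, -5, 0, -9, -6, -10], [-10, -8, -12, 0, -12, -13], [-1, 1, -3, -3, 0, -4], [3, 5, 1, 1, 1, 0]]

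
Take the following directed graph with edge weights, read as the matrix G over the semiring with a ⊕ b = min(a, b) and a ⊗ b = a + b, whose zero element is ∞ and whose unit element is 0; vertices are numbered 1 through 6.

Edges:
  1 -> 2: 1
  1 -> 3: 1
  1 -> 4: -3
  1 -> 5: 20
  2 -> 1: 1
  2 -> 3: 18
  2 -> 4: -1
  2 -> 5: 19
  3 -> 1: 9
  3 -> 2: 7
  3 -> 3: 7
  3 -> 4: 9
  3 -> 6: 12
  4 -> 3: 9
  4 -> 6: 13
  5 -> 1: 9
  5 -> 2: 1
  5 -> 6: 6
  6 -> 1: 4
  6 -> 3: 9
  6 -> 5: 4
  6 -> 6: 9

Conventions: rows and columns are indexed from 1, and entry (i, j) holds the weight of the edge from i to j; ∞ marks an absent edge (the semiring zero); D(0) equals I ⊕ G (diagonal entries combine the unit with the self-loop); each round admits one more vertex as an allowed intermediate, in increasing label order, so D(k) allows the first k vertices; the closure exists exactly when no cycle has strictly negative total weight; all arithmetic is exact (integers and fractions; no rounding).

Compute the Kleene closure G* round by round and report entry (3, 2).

D(0):
  [0, 1, 1, -3, 20, ∞]
  [1, 0, 18, -1, 19, ∞]
  [9, 7, 0, 9, ∞, 12]
  [∞, ∞, 9, 0, ∞, 13]
  [9, 1, ∞, ∞, 0, 6]
  [4, ∞, 9, ∞, 4, 0]
D(1):
  [0, 1, 1, -3, 20, ∞]
  [1, 0, 2, -2, 19, ∞]
  [9, 7, 0, 6, 29, 12]
  [∞, ∞, 9, 0, ∞, 13]
  [9, 1, 10, 6, 0, 6]
  [4, 5, 5, 1, 4, 0]
D(2):
  [0, 1, 1, -3, 20, ∞]
  [1, 0, 2, -2, 19, ∞]
  [8, 7, 0, 5, 26, 12]
  [∞, ∞, 9, 0, ∞, 13]
  [2, 1, 3, -1, 0, 6]
  [4, 5, 5, 1, 4, 0]
D(3):
  [0, 1, 1, -3, 20, 13]
  [1, 0, 2, -2, 19, 14]
  [8, 7, 0, 5, 26, 12]
  [17, 16, 9, 0, 35, 13]
  [2, 1, 3, -1, 0, 6]
  [4, 5, 5, 1, 4, 0]
D(4):
  [0, 1, 1, -3, 20, 10]
  [1, 0, 2, -2, 19, 11]
  [8, 7, 0, 5, 26, 12]
  [17, 16, 9, 0, 35, 13]
  [2, 1, 3, -1, 0, 6]
  [4, 5, 5, 1, 4, 0]
D(5):
  [0, 1, 1, -3, 20, 10]
  [1, 0, 2, -2, 19, 11]
  [8, 7, 0, 5, 26, 12]
  [17, 16, 9, 0, 35, 13]
  [2, 1, 3, -1, 0, 6]
  [4, 5, 5, 1, 4, 0]
D(6):
  [0, 1, 1, -3, 14, 10]
  [1, 0, 2, -2, 15, 11]
  [8, 7, 0, 5, 16, 12]
  [17, 16, 9, 0, 17, 13]
  [2, 1, 3, -1, 0, 6]
  [4, 5, 5, 1, 4, 0]
Answer: G*[3][2] = 7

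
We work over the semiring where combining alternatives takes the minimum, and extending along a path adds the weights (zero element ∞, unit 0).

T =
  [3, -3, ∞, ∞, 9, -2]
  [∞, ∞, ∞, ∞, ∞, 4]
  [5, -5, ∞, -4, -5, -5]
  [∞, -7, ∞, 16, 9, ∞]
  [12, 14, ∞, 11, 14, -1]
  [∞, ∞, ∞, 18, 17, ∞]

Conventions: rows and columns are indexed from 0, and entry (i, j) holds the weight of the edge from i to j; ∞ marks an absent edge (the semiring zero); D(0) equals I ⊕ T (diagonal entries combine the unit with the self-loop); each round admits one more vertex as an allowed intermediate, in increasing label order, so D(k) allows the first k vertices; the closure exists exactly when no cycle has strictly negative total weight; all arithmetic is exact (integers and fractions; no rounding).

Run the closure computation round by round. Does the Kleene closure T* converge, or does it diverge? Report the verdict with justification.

D(0):
  [0, -3, ∞, ∞, 9, -2]
  [∞, 0, ∞, ∞, ∞, 4]
  [5, -5, 0, -4, -5, -5]
  [∞, -7, ∞, 0, 9, ∞]
  [12, 14, ∞, 11, 0, -1]
  [∞, ∞, ∞, 18, 17, 0]
D(1):
  [0, -3, ∞, ∞, 9, -2]
  [∞, 0, ∞, ∞, ∞, 4]
  [5, -5, 0, -4, -5, -5]
  [∞, -7, ∞, 0, 9, ∞]
  [12, 9, ∞, 11, 0, -1]
  [∞, ∞, ∞, 18, 17, 0]
D(2):
  [0, -3, ∞, ∞, 9, -2]
  [∞, 0, ∞, ∞, ∞, 4]
  [5, -5, 0, -4, -5, -5]
  [∞, -7, ∞, 0, 9, -3]
  [12, 9, ∞, 11, 0, -1]
  [∞, ∞, ∞, 18, 17, 0]
D(3):
  [0, -3, ∞, ∞, 9, -2]
  [∞, 0, ∞, ∞, ∞, 4]
  [5, -5, 0, -4, -5, -5]
  [∞, -7, ∞, 0, 9, -3]
  [12, 9, ∞, 11, 0, -1]
  [∞, ∞, ∞, 18, 17, 0]
D(4):
  [0, -3, ∞, ∞, 9, -2]
  [∞, 0, ∞, ∞, ∞, 4]
  [5, -11, 0, -4, -5, -7]
  [∞, -7, ∞, 0, 9, -3]
  [12, 4, ∞, 11, 0, -1]
  [∞, 11, ∞, 18, 17, 0]
D(5):
  [0, -3, ∞, 20, 9, -2]
  [∞, 0, ∞, ∞, ∞, 4]
  [5, -11, 0, -4, -5, -7]
  [21, -7, ∞, 0, 9, -3]
  [12, 4, ∞, 11, 0, -1]
  [29, 11, ∞, 18, 17, 0]
D(6):
  [0, -3, ∞, 16, 9, -2]
  [33, 0, ∞, 22, 21, 4]
  [5, -11, 0, -4, -5, -7]
  [21, -7, ∞, 0, 9, -3]
  [12, 4, ∞, 11, 0, -1]
  [29, 11, ∞, 18, 17, 0]
Key observation: every diagonal entry stays at the unit through all rounds, so no improving cycle exists.
Answer: CONVERGES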